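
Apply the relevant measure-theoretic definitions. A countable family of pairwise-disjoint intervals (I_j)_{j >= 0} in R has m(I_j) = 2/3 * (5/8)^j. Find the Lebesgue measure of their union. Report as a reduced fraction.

By countable additivity of the Lebesgue measure on pairwise disjoint measurable sets,
  m(union_{j >= 0} I_j) = sum_{j >= 0} m(I_j) = sum_{j >= 0} a * r^j,
  with a = 2/3 and r = 5/8.
Since 0 < r = 5/8 < 1, the geometric series converges:
  sum_{j >= 0} a * r^j = a / (1 - r).
  = 2/3 / (1 - 5/8)
  = 2/3 / (3/8)
  = 16/9.

16/9


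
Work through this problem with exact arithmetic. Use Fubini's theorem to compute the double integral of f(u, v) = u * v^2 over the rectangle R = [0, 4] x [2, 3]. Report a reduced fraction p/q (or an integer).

f(u, v) is a tensor product of a function of u and a function of v, and both factors are bounded continuous (hence Lebesgue integrable) on the rectangle, so Fubini's theorem applies:
  integral_R f d(m x m) = (integral_a1^b1 u du) * (integral_a2^b2 v^2 dv).
Inner integral in u: integral_{0}^{4} u du = (4^2 - 0^2)/2
  = 8.
Inner integral in v: integral_{2}^{3} v^2 dv = (3^3 - 2^3)/3
  = 19/3.
Product: (8) * (19/3) = 152/3.

152/3


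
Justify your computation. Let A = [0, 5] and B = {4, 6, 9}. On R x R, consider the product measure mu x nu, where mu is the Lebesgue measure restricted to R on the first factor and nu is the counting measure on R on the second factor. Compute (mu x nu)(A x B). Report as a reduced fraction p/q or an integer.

For a measurable rectangle A x B, the product measure satisfies
  (mu x nu)(A x B) = mu(A) * nu(B).
  mu(A) = 5.
  nu(B) = 3.
  (mu x nu)(A x B) = 5 * 3 = 15.

15


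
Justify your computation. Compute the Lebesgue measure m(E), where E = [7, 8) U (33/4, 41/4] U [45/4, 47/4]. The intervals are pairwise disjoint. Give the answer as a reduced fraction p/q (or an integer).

For pairwise disjoint intervals, m(union_i I_i) = sum_i m(I_i),
and m is invariant under swapping open/closed endpoints (single points have measure 0).
So m(E) = sum_i (b_i - a_i).
  I_1 has length 8 - 7 = 1.
  I_2 has length 41/4 - 33/4 = 2.
  I_3 has length 47/4 - 45/4 = 1/2.
Summing:
  m(E) = 1 + 2 + 1/2 = 7/2.

7/2


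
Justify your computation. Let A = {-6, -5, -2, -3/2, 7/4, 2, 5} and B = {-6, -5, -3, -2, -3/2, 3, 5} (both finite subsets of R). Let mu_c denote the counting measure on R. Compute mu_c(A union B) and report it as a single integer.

Counting measure on a finite set equals cardinality. By inclusion-exclusion, |A union B| = |A| + |B| - |A cap B|.
|A| = 7, |B| = 7, |A cap B| = 5.
So mu_c(A union B) = 7 + 7 - 5 = 9.

9


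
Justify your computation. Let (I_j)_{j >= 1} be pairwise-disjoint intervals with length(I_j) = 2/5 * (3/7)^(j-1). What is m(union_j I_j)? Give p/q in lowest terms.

By countable additivity of the Lebesgue measure on pairwise disjoint measurable sets,
  m(union_{j >= 1} I_j) = sum_{j >= 1} m(I_j) = sum_{j >= 1} a * r^(j-1),
  with a = 2/5 and r = 3/7.
Since 0 < r = 3/7 < 1, the geometric series converges:
  sum_{j >= 1} a * r^(j-1) = a / (1 - r).
  = 2/5 / (1 - 3/7)
  = 2/5 / (4/7)
  = 7/10.

7/10


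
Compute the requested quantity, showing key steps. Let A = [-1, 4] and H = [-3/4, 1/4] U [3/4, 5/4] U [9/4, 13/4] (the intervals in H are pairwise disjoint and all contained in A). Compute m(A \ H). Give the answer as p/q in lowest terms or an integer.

The ambient interval has length m(A) = 4 - (-1) = 5.
Since the holes are disjoint and sit inside A, by finite additivity
  m(H) = sum_i (b_i - a_i), and m(A \ H) = m(A) - m(H).
Computing the hole measures:
  m(H_1) = 1/4 - (-3/4) = 1.
  m(H_2) = 5/4 - 3/4 = 1/2.
  m(H_3) = 13/4 - 9/4 = 1.
Summed: m(H) = 1 + 1/2 + 1 = 5/2.
So m(A \ H) = 5 - 5/2 = 5/2.

5/2


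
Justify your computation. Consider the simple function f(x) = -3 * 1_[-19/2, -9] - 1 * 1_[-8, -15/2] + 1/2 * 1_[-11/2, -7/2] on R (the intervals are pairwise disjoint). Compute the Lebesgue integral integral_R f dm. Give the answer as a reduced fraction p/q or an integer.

For a simple function f = sum_i c_i * 1_{A_i} with disjoint A_i,
  integral f dm = sum_i c_i * m(A_i).
Lengths of the A_i:
  m(A_1) = -9 - (-19/2) = 1/2.
  m(A_2) = -15/2 - (-8) = 1/2.
  m(A_3) = -7/2 - (-11/2) = 2.
Contributions c_i * m(A_i):
  (-3) * (1/2) = -3/2.
  (-1) * (1/2) = -1/2.
  (1/2) * (2) = 1.
Total: -3/2 - 1/2 + 1 = -1.

-1


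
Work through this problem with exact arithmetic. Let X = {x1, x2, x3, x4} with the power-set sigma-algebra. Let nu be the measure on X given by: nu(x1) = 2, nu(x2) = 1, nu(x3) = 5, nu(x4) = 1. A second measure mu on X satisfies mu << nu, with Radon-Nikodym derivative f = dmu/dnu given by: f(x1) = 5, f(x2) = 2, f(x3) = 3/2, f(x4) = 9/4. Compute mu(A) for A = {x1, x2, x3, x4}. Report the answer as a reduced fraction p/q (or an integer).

By the defining property of the Radon-Nikodym derivative, for every measurable set A,
  mu(A) = integral_A f dnu.
Since nu is a discrete measure concentrated on the atoms of X, the integral over A reduces to the sum
  mu(A) = sum_{x in A} f(x) * nu({x}).
Computing each term:
  x1: f(x1) * nu(x1) = 5 * 2 = 10.
  x2: f(x2) * nu(x2) = 2 * 1 = 2.
  x3: f(x3) * nu(x3) = 3/2 * 5 = 15/2.
  x4: f(x4) * nu(x4) = 9/4 * 1 = 9/4.
Summing: mu(A) = 10 + 2 + 15/2 + 9/4 = 87/4.

87/4


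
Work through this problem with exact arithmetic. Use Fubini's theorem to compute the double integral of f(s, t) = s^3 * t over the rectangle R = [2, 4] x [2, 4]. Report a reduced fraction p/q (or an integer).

f(s, t) is a tensor product of a function of s and a function of t, and both factors are bounded continuous (hence Lebesgue integrable) on the rectangle, so Fubini's theorem applies:
  integral_R f d(m x m) = (integral_a1^b1 s^3 ds) * (integral_a2^b2 t dt).
Inner integral in s: integral_{2}^{4} s^3 ds = (4^4 - 2^4)/4
  = 60.
Inner integral in t: integral_{2}^{4} t dt = (4^2 - 2^2)/2
  = 6.
Product: (60) * (6) = 360.

360


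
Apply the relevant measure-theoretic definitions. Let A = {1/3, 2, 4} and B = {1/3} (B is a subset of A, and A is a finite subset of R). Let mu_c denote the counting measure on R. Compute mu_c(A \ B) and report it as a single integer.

Counting measure assigns mu_c(E) = |E| (number of elements) when E is finite. For B subset A, A \ B is the set of elements of A not in B, so |A \ B| = |A| - |B|.
|A| = 3, |B| = 1, so mu_c(A \ B) = 3 - 1 = 2.

2


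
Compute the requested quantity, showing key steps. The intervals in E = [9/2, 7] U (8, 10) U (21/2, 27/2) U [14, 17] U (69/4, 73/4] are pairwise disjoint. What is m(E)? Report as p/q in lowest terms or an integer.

For pairwise disjoint intervals, m(union_i I_i) = sum_i m(I_i),
and m is invariant under swapping open/closed endpoints (single points have measure 0).
So m(E) = sum_i (b_i - a_i).
  I_1 has length 7 - 9/2 = 5/2.
  I_2 has length 10 - 8 = 2.
  I_3 has length 27/2 - 21/2 = 3.
  I_4 has length 17 - 14 = 3.
  I_5 has length 73/4 - 69/4 = 1.
Summing:
  m(E) = 5/2 + 2 + 3 + 3 + 1 = 23/2.

23/2


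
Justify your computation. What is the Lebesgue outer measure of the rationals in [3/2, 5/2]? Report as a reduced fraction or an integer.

Q cap [3/2, 5/2] is countable; list its elements as q_1, q_2, ... . Fix eps > 0 and cover the k-th point by an interval of length eps * 2^(-k). The cover has total length eps * sum_{k>=1} 2^(-k) = eps, so by definition of outer measure m*(Q cap [3/2, 5/2]) <= eps. Since eps was arbitrary and m* >= 0, the outer measure is 0.

0


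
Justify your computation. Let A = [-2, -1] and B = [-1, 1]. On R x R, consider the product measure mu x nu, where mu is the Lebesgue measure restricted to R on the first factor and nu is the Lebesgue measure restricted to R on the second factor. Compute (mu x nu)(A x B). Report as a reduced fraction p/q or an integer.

For a measurable rectangle A x B, the product measure satisfies
  (mu x nu)(A x B) = mu(A) * nu(B).
  mu(A) = 1.
  nu(B) = 2.
  (mu x nu)(A x B) = 1 * 2 = 2.

2


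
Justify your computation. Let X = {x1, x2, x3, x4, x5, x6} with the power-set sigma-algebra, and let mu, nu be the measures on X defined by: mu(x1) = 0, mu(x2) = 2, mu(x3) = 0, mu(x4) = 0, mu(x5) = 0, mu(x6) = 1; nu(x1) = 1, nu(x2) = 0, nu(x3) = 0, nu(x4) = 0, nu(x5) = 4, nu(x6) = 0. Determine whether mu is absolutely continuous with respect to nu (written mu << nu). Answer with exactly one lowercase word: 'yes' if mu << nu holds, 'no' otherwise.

mu << nu means: every nu-null measurable set is also mu-null; equivalently, for every atom x, if nu({x}) = 0 then mu({x}) = 0.
Checking each atom:
  x1: nu = 1 > 0 -> no constraint.
  x2: nu = 0, mu = 2 > 0 -> violates mu << nu.
  x3: nu = 0, mu = 0 -> consistent with mu << nu.
  x4: nu = 0, mu = 0 -> consistent with mu << nu.
  x5: nu = 4 > 0 -> no constraint.
  x6: nu = 0, mu = 1 > 0 -> violates mu << nu.
The atom(s) x2, x6 violate the condition (nu = 0 but mu > 0). Therefore mu is NOT absolutely continuous w.r.t. nu.

no


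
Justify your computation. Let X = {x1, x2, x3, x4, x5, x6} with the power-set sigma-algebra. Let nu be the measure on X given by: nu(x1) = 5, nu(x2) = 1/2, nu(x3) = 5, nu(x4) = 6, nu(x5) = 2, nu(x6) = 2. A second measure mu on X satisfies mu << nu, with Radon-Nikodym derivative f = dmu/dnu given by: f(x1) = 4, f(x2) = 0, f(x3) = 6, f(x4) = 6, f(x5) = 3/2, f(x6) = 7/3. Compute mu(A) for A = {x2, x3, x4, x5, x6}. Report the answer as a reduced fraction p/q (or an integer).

By the defining property of the Radon-Nikodym derivative, for every measurable set A,
  mu(A) = integral_A f dnu.
Since nu is a discrete measure concentrated on the atoms of X, the integral over A reduces to the sum
  mu(A) = sum_{x in A} f(x) * nu({x}).
Computing each term:
  x2: f(x2) * nu(x2) = 0 * 1/2 = 0.
  x3: f(x3) * nu(x3) = 6 * 5 = 30.
  x4: f(x4) * nu(x4) = 6 * 6 = 36.
  x5: f(x5) * nu(x5) = 3/2 * 2 = 3.
  x6: f(x6) * nu(x6) = 7/3 * 2 = 14/3.
Summing: mu(A) = 0 + 30 + 36 + 3 + 14/3 = 221/3.

221/3


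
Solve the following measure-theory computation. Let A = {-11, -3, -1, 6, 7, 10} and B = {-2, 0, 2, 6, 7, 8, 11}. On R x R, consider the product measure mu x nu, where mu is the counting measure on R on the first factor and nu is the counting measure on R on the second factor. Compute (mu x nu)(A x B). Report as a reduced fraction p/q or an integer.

For a measurable rectangle A x B, the product measure satisfies
  (mu x nu)(A x B) = mu(A) * nu(B).
  mu(A) = 6.
  nu(B) = 7.
  (mu x nu)(A x B) = 6 * 7 = 42.

42


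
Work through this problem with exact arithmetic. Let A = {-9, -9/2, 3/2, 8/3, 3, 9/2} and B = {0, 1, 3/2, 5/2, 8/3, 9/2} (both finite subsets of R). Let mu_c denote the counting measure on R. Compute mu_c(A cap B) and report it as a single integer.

Counting measure on a finite set equals cardinality. mu_c(A cap B) = |A cap B| (elements appearing in both).
Enumerating the elements of A that also lie in B gives 3 element(s).
So mu_c(A cap B) = 3.

3


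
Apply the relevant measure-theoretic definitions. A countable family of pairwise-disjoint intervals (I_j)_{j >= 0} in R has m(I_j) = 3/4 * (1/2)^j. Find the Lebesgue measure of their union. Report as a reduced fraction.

By countable additivity of the Lebesgue measure on pairwise disjoint measurable sets,
  m(union_{j >= 0} I_j) = sum_{j >= 0} m(I_j) = sum_{j >= 0} a * r^j,
  with a = 3/4 and r = 1/2.
Since 0 < r = 1/2 < 1, the geometric series converges:
  sum_{j >= 0} a * r^j = a / (1 - r).
  = 3/4 / (1 - 1/2)
  = 3/4 / (1/2)
  = 3/2.

3/2


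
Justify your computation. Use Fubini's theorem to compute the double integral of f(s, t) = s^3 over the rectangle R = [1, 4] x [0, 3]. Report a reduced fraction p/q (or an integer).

f(s, t) is a tensor product of a function of s and a function of t, and both factors are bounded continuous (hence Lebesgue integrable) on the rectangle, so Fubini's theorem applies:
  integral_R f d(m x m) = (integral_a1^b1 s^3 ds) * (integral_a2^b2 1 dt).
Inner integral in s: integral_{1}^{4} s^3 ds = (4^4 - 1^4)/4
  = 255/4.
Inner integral in t: integral_{0}^{3} 1 dt = (3^1 - 0^1)/1
  = 3.
Product: (255/4) * (3) = 765/4.

765/4


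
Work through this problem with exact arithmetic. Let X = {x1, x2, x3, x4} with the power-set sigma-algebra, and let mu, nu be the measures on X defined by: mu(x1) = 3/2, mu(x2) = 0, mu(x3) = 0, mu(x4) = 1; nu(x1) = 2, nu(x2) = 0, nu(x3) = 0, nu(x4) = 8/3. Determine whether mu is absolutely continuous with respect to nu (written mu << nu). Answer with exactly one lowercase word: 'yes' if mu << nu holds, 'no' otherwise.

mu << nu means: every nu-null measurable set is also mu-null; equivalently, for every atom x, if nu({x}) = 0 then mu({x}) = 0.
Checking each atom:
  x1: nu = 2 > 0 -> no constraint.
  x2: nu = 0, mu = 0 -> consistent with mu << nu.
  x3: nu = 0, mu = 0 -> consistent with mu << nu.
  x4: nu = 8/3 > 0 -> no constraint.
No atom violates the condition. Therefore mu << nu.

yes


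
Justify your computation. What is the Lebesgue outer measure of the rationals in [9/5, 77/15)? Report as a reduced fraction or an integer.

E = Q cap [9/5, 77/15) is a subset of Q, which is countable. Enumerate Q = {q_1, q_2, ...}; for any eps > 0, cover q_k by the open interval (q_k - eps/2^(k+1), q_k + eps/2^(k+1)), of length eps/2^k. The total cover length is sum_{k>=1} eps/2^k = eps. Hence m*(E) <= m*(Q) <= eps for every eps > 0, and since outer measure is non-negative, m*(E) = 0.

0


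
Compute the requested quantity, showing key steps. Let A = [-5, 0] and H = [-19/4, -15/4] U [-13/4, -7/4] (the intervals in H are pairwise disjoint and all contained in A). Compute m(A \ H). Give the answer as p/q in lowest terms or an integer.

The ambient interval has length m(A) = 0 - (-5) = 5.
Since the holes are disjoint and sit inside A, by finite additivity
  m(H) = sum_i (b_i - a_i), and m(A \ H) = m(A) - m(H).
Computing the hole measures:
  m(H_1) = -15/4 - (-19/4) = 1.
  m(H_2) = -7/4 - (-13/4) = 3/2.
Summed: m(H) = 1 + 3/2 = 5/2.
So m(A \ H) = 5 - 5/2 = 5/2.

5/2


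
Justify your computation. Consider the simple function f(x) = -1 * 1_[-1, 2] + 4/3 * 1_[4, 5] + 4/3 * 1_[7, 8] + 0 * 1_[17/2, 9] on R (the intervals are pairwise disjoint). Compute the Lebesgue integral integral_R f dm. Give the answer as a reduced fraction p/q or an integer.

For a simple function f = sum_i c_i * 1_{A_i} with disjoint A_i,
  integral f dm = sum_i c_i * m(A_i).
Lengths of the A_i:
  m(A_1) = 2 - (-1) = 3.
  m(A_2) = 5 - 4 = 1.
  m(A_3) = 8 - 7 = 1.
  m(A_4) = 9 - 17/2 = 1/2.
Contributions c_i * m(A_i):
  (-1) * (3) = -3.
  (4/3) * (1) = 4/3.
  (4/3) * (1) = 4/3.
  (0) * (1/2) = 0.
Total: -3 + 4/3 + 4/3 + 0 = -1/3.

-1/3


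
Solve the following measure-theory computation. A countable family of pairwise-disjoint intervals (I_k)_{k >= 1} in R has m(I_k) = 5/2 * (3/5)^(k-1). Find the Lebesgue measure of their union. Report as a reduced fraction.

By countable additivity of the Lebesgue measure on pairwise disjoint measurable sets,
  m(union_{k >= 1} I_k) = sum_{k >= 1} m(I_k) = sum_{k >= 1} a * r^(k-1),
  with a = 5/2 and r = 3/5.
Since 0 < r = 3/5 < 1, the geometric series converges:
  sum_{k >= 1} a * r^(k-1) = a / (1 - r).
  = 5/2 / (1 - 3/5)
  = 5/2 / (2/5)
  = 25/4.

25/4


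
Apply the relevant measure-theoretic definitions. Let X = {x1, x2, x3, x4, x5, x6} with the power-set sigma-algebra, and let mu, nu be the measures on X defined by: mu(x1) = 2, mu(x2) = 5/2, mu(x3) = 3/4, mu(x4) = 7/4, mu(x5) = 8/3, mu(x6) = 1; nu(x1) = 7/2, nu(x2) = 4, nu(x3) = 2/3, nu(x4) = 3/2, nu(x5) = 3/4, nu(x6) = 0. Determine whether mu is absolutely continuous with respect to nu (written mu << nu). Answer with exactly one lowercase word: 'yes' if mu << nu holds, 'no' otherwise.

mu << nu means: every nu-null measurable set is also mu-null; equivalently, for every atom x, if nu({x}) = 0 then mu({x}) = 0.
Checking each atom:
  x1: nu = 7/2 > 0 -> no constraint.
  x2: nu = 4 > 0 -> no constraint.
  x3: nu = 2/3 > 0 -> no constraint.
  x4: nu = 3/2 > 0 -> no constraint.
  x5: nu = 3/4 > 0 -> no constraint.
  x6: nu = 0, mu = 1 > 0 -> violates mu << nu.
The atom(s) x6 violate the condition (nu = 0 but mu > 0). Therefore mu is NOT absolutely continuous w.r.t. nu.

no


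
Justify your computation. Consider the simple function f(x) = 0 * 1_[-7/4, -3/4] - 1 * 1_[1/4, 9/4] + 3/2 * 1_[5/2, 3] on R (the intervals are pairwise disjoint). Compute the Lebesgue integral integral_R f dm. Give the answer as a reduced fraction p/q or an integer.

For a simple function f = sum_i c_i * 1_{A_i} with disjoint A_i,
  integral f dm = sum_i c_i * m(A_i).
Lengths of the A_i:
  m(A_1) = -3/4 - (-7/4) = 1.
  m(A_2) = 9/4 - 1/4 = 2.
  m(A_3) = 3 - 5/2 = 1/2.
Contributions c_i * m(A_i):
  (0) * (1) = 0.
  (-1) * (2) = -2.
  (3/2) * (1/2) = 3/4.
Total: 0 - 2 + 3/4 = -5/4.

-5/4


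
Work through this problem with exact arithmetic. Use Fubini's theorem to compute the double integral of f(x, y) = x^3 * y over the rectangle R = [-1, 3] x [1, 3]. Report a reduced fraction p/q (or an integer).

f(x, y) is a tensor product of a function of x and a function of y, and both factors are bounded continuous (hence Lebesgue integrable) on the rectangle, so Fubini's theorem applies:
  integral_R f d(m x m) = (integral_a1^b1 x^3 dx) * (integral_a2^b2 y dy).
Inner integral in x: integral_{-1}^{3} x^3 dx = (3^4 - (-1)^4)/4
  = 20.
Inner integral in y: integral_{1}^{3} y dy = (3^2 - 1^2)/2
  = 4.
Product: (20) * (4) = 80.

80


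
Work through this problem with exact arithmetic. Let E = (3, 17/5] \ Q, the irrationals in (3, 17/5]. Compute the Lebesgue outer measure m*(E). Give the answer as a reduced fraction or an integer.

The interval I = (3, 17/5] has m(I) = 17/5 - 3 = 2/5 (endpoints are measure-zero, so open/closed/half-open agree). Write I = (I cap Q) u (I \ Q). The rationals in I are countable, so m*(I cap Q) = 0 (cover each rational by intervals whose total length is arbitrarily small). By countable subadditivity m*(I) <= m*(I cap Q) + m*(I \ Q), hence m*(I \ Q) >= m(I) = 2/5. The reverse inequality m*(I \ Q) <= m*(I) = 2/5 is trivial since (I \ Q) is a subset of I. Therefore m*(I \ Q) = 2/5.

2/5


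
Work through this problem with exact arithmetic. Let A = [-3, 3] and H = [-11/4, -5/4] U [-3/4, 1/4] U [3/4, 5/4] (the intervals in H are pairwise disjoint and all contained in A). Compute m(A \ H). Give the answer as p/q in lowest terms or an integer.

The ambient interval has length m(A) = 3 - (-3) = 6.
Since the holes are disjoint and sit inside A, by finite additivity
  m(H) = sum_i (b_i - a_i), and m(A \ H) = m(A) - m(H).
Computing the hole measures:
  m(H_1) = -5/4 - (-11/4) = 3/2.
  m(H_2) = 1/4 - (-3/4) = 1.
  m(H_3) = 5/4 - 3/4 = 1/2.
Summed: m(H) = 3/2 + 1 + 1/2 = 3.
So m(A \ H) = 6 - 3 = 3.

3


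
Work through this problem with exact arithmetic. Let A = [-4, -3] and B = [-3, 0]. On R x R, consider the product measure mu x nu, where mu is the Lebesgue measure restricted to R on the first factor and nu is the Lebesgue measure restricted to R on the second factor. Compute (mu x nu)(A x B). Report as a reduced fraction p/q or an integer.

For a measurable rectangle A x B, the product measure satisfies
  (mu x nu)(A x B) = mu(A) * nu(B).
  mu(A) = 1.
  nu(B) = 3.
  (mu x nu)(A x B) = 1 * 3 = 3.

3


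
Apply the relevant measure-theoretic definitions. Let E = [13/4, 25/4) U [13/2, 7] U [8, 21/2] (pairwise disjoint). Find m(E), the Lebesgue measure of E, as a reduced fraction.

For pairwise disjoint intervals, m(union_i I_i) = sum_i m(I_i),
and m is invariant under swapping open/closed endpoints (single points have measure 0).
So m(E) = sum_i (b_i - a_i).
  I_1 has length 25/4 - 13/4 = 3.
  I_2 has length 7 - 13/2 = 1/2.
  I_3 has length 21/2 - 8 = 5/2.
Summing:
  m(E) = 3 + 1/2 + 5/2 = 6.

6


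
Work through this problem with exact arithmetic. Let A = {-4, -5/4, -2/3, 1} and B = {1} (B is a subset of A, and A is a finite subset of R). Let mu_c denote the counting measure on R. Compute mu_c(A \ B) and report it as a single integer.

Counting measure assigns mu_c(E) = |E| (number of elements) when E is finite. For B subset A, A \ B is the set of elements of A not in B, so |A \ B| = |A| - |B|.
|A| = 4, |B| = 1, so mu_c(A \ B) = 4 - 1 = 3.

3


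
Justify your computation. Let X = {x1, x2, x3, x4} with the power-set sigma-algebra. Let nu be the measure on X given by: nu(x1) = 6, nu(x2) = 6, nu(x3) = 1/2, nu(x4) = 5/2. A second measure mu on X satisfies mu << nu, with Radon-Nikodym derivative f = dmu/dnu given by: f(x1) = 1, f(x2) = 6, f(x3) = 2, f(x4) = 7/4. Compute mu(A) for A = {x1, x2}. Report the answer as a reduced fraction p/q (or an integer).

By the defining property of the Radon-Nikodym derivative, for every measurable set A,
  mu(A) = integral_A f dnu.
Since nu is a discrete measure concentrated on the atoms of X, the integral over A reduces to the sum
  mu(A) = sum_{x in A} f(x) * nu({x}).
Computing each term:
  x1: f(x1) * nu(x1) = 1 * 6 = 6.
  x2: f(x2) * nu(x2) = 6 * 6 = 36.
Summing: mu(A) = 6 + 36 = 42.

42


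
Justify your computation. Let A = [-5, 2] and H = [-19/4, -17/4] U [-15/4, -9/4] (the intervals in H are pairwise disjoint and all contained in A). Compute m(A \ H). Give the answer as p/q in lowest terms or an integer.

The ambient interval has length m(A) = 2 - (-5) = 7.
Since the holes are disjoint and sit inside A, by finite additivity
  m(H) = sum_i (b_i - a_i), and m(A \ H) = m(A) - m(H).
Computing the hole measures:
  m(H_1) = -17/4 - (-19/4) = 1/2.
  m(H_2) = -9/4 - (-15/4) = 3/2.
Summed: m(H) = 1/2 + 3/2 = 2.
So m(A \ H) = 7 - 2 = 5.

5


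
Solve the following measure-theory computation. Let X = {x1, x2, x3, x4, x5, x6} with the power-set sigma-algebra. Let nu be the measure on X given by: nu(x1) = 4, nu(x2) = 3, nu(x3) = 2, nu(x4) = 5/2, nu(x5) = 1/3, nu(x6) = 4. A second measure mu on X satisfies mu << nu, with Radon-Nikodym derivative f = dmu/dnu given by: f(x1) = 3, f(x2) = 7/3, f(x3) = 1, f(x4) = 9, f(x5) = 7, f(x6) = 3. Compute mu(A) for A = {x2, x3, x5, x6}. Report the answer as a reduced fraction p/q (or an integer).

By the defining property of the Radon-Nikodym derivative, for every measurable set A,
  mu(A) = integral_A f dnu.
Since nu is a discrete measure concentrated on the atoms of X, the integral over A reduces to the sum
  mu(A) = sum_{x in A} f(x) * nu({x}).
Computing each term:
  x2: f(x2) * nu(x2) = 7/3 * 3 = 7.
  x3: f(x3) * nu(x3) = 1 * 2 = 2.
  x5: f(x5) * nu(x5) = 7 * 1/3 = 7/3.
  x6: f(x6) * nu(x6) = 3 * 4 = 12.
Summing: mu(A) = 7 + 2 + 7/3 + 12 = 70/3.

70/3


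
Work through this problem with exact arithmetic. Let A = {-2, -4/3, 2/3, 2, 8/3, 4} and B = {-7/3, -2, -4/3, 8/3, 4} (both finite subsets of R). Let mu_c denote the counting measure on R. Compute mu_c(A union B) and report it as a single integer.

Counting measure on a finite set equals cardinality. By inclusion-exclusion, |A union B| = |A| + |B| - |A cap B|.
|A| = 6, |B| = 5, |A cap B| = 4.
So mu_c(A union B) = 6 + 5 - 4 = 7.

7


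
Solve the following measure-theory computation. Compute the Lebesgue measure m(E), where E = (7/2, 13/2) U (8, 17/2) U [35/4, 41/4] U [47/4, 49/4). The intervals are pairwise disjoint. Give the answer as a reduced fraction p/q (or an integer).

For pairwise disjoint intervals, m(union_i I_i) = sum_i m(I_i),
and m is invariant under swapping open/closed endpoints (single points have measure 0).
So m(E) = sum_i (b_i - a_i).
  I_1 has length 13/2 - 7/2 = 3.
  I_2 has length 17/2 - 8 = 1/2.
  I_3 has length 41/4 - 35/4 = 3/2.
  I_4 has length 49/4 - 47/4 = 1/2.
Summing:
  m(E) = 3 + 1/2 + 3/2 + 1/2 = 11/2.

11/2


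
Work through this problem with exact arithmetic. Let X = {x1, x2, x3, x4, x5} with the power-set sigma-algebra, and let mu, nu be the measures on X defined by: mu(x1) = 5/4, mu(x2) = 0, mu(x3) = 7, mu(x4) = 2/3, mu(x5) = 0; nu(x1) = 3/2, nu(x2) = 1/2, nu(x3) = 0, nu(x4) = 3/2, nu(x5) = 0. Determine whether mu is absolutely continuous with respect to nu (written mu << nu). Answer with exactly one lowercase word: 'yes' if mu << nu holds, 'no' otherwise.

mu << nu means: every nu-null measurable set is also mu-null; equivalently, for every atom x, if nu({x}) = 0 then mu({x}) = 0.
Checking each atom:
  x1: nu = 3/2 > 0 -> no constraint.
  x2: nu = 1/2 > 0 -> no constraint.
  x3: nu = 0, mu = 7 > 0 -> violates mu << nu.
  x4: nu = 3/2 > 0 -> no constraint.
  x5: nu = 0, mu = 0 -> consistent with mu << nu.
The atom(s) x3 violate the condition (nu = 0 but mu > 0). Therefore mu is NOT absolutely continuous w.r.t. nu.

no


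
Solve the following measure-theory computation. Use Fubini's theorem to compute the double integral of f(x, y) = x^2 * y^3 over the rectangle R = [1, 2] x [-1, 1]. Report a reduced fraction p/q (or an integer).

f(x, y) is a tensor product of a function of x and a function of y, and both factors are bounded continuous (hence Lebesgue integrable) on the rectangle, so Fubini's theorem applies:
  integral_R f d(m x m) = (integral_a1^b1 x^2 dx) * (integral_a2^b2 y^3 dy).
Inner integral in x: integral_{1}^{2} x^2 dx = (2^3 - 1^3)/3
  = 7/3.
Inner integral in y: integral_{-1}^{1} y^3 dy = (1^4 - (-1)^4)/4
  = 0.
Product: (7/3) * (0) = 0.

0


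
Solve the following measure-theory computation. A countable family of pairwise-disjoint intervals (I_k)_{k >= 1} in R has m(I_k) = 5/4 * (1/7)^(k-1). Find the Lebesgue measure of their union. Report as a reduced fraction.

By countable additivity of the Lebesgue measure on pairwise disjoint measurable sets,
  m(union_{k >= 1} I_k) = sum_{k >= 1} m(I_k) = sum_{k >= 1} a * r^(k-1),
  with a = 5/4 and r = 1/7.
Since 0 < r = 1/7 < 1, the geometric series converges:
  sum_{k >= 1} a * r^(k-1) = a / (1 - r).
  = 5/4 / (1 - 1/7)
  = 5/4 / (6/7)
  = 35/24.

35/24


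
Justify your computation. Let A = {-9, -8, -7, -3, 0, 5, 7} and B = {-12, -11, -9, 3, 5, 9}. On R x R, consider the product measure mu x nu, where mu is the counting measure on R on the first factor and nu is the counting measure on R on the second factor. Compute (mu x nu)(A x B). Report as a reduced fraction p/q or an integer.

For a measurable rectangle A x B, the product measure satisfies
  (mu x nu)(A x B) = mu(A) * nu(B).
  mu(A) = 7.
  nu(B) = 6.
  (mu x nu)(A x B) = 7 * 6 = 42.

42


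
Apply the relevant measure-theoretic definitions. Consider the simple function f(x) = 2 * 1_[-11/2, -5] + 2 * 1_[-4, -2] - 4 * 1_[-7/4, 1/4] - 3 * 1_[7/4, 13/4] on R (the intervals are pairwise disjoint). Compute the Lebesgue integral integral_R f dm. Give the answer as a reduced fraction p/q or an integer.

For a simple function f = sum_i c_i * 1_{A_i} with disjoint A_i,
  integral f dm = sum_i c_i * m(A_i).
Lengths of the A_i:
  m(A_1) = -5 - (-11/2) = 1/2.
  m(A_2) = -2 - (-4) = 2.
  m(A_3) = 1/4 - (-7/4) = 2.
  m(A_4) = 13/4 - 7/4 = 3/2.
Contributions c_i * m(A_i):
  (2) * (1/2) = 1.
  (2) * (2) = 4.
  (-4) * (2) = -8.
  (-3) * (3/2) = -9/2.
Total: 1 + 4 - 8 - 9/2 = -15/2.

-15/2


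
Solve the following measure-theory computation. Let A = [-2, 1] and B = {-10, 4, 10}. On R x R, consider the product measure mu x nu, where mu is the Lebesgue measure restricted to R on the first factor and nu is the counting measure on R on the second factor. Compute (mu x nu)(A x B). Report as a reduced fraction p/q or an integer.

For a measurable rectangle A x B, the product measure satisfies
  (mu x nu)(A x B) = mu(A) * nu(B).
  mu(A) = 3.
  nu(B) = 3.
  (mu x nu)(A x B) = 3 * 3 = 9.

9


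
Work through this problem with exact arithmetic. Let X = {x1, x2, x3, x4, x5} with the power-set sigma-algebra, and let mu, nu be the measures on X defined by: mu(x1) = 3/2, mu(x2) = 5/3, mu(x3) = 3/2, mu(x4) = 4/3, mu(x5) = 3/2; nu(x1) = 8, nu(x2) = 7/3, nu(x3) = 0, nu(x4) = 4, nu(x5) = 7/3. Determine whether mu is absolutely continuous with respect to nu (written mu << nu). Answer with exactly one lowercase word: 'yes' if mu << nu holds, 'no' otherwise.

mu << nu means: every nu-null measurable set is also mu-null; equivalently, for every atom x, if nu({x}) = 0 then mu({x}) = 0.
Checking each atom:
  x1: nu = 8 > 0 -> no constraint.
  x2: nu = 7/3 > 0 -> no constraint.
  x3: nu = 0, mu = 3/2 > 0 -> violates mu << nu.
  x4: nu = 4 > 0 -> no constraint.
  x5: nu = 7/3 > 0 -> no constraint.
The atom(s) x3 violate the condition (nu = 0 but mu > 0). Therefore mu is NOT absolutely continuous w.r.t. nu.

no


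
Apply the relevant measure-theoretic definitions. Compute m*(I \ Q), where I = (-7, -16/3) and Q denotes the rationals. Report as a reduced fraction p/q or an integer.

The interval I = (-7, -16/3) has m(I) = -16/3 - (-7) = 5/3 (endpoints are measure-zero, so open/closed/half-open agree). Write I = (I cap Q) u (I \ Q). The rationals in I are countable, so m*(I cap Q) = 0 (cover each rational by intervals whose total length is arbitrarily small). By countable subadditivity m*(I) <= m*(I cap Q) + m*(I \ Q), hence m*(I \ Q) >= m(I) = 5/3. The reverse inequality m*(I \ Q) <= m*(I) = 5/3 is trivial since (I \ Q) is a subset of I. Therefore m*(I \ Q) = 5/3.

5/3


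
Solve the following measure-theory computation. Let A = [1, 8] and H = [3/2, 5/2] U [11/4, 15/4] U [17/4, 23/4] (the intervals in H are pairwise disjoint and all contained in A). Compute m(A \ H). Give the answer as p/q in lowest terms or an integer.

The ambient interval has length m(A) = 8 - 1 = 7.
Since the holes are disjoint and sit inside A, by finite additivity
  m(H) = sum_i (b_i - a_i), and m(A \ H) = m(A) - m(H).
Computing the hole measures:
  m(H_1) = 5/2 - 3/2 = 1.
  m(H_2) = 15/4 - 11/4 = 1.
  m(H_3) = 23/4 - 17/4 = 3/2.
Summed: m(H) = 1 + 1 + 3/2 = 7/2.
So m(A \ H) = 7 - 7/2 = 7/2.

7/2


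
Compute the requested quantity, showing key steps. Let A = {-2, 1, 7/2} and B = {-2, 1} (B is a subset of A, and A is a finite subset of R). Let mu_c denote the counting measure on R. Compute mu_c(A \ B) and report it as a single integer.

Counting measure assigns mu_c(E) = |E| (number of elements) when E is finite. For B subset A, A \ B is the set of elements of A not in B, so |A \ B| = |A| - |B|.
|A| = 3, |B| = 2, so mu_c(A \ B) = 3 - 2 = 1.

1


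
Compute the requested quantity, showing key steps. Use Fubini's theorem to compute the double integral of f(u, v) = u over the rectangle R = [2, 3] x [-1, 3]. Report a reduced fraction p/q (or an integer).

f(u, v) is a tensor product of a function of u and a function of v, and both factors are bounded continuous (hence Lebesgue integrable) on the rectangle, so Fubini's theorem applies:
  integral_R f d(m x m) = (integral_a1^b1 u du) * (integral_a2^b2 1 dv).
Inner integral in u: integral_{2}^{3} u du = (3^2 - 2^2)/2
  = 5/2.
Inner integral in v: integral_{-1}^{3} 1 dv = (3^1 - (-1)^1)/1
  = 4.
Product: (5/2) * (4) = 10.

10


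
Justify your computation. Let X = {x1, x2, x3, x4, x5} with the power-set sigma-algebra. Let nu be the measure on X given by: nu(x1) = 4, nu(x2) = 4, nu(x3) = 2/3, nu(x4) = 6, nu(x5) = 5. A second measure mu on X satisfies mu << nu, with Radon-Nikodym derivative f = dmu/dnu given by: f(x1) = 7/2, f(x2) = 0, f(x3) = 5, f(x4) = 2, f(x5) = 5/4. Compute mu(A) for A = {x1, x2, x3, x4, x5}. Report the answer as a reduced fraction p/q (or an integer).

By the defining property of the Radon-Nikodym derivative, for every measurable set A,
  mu(A) = integral_A f dnu.
Since nu is a discrete measure concentrated on the atoms of X, the integral over A reduces to the sum
  mu(A) = sum_{x in A} f(x) * nu({x}).
Computing each term:
  x1: f(x1) * nu(x1) = 7/2 * 4 = 14.
  x2: f(x2) * nu(x2) = 0 * 4 = 0.
  x3: f(x3) * nu(x3) = 5 * 2/3 = 10/3.
  x4: f(x4) * nu(x4) = 2 * 6 = 12.
  x5: f(x5) * nu(x5) = 5/4 * 5 = 25/4.
Summing: mu(A) = 14 + 0 + 10/3 + 12 + 25/4 = 427/12.

427/12


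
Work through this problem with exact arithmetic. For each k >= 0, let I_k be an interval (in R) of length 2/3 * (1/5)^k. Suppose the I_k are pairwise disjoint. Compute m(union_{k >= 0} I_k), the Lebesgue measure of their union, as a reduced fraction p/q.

By countable additivity of the Lebesgue measure on pairwise disjoint measurable sets,
  m(union_{k >= 0} I_k) = sum_{k >= 0} m(I_k) = sum_{k >= 0} a * r^k,
  with a = 2/3 and r = 1/5.
Since 0 < r = 1/5 < 1, the geometric series converges:
  sum_{k >= 0} a * r^k = a / (1 - r).
  = 2/3 / (1 - 1/5)
  = 2/3 / (4/5)
  = 5/6.

5/6


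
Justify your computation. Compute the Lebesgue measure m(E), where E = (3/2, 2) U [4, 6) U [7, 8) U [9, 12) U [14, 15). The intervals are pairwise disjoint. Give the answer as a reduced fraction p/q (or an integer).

For pairwise disjoint intervals, m(union_i I_i) = sum_i m(I_i),
and m is invariant under swapping open/closed endpoints (single points have measure 0).
So m(E) = sum_i (b_i - a_i).
  I_1 has length 2 - 3/2 = 1/2.
  I_2 has length 6 - 4 = 2.
  I_3 has length 8 - 7 = 1.
  I_4 has length 12 - 9 = 3.
  I_5 has length 15 - 14 = 1.
Summing:
  m(E) = 1/2 + 2 + 1 + 3 + 1 = 15/2.

15/2


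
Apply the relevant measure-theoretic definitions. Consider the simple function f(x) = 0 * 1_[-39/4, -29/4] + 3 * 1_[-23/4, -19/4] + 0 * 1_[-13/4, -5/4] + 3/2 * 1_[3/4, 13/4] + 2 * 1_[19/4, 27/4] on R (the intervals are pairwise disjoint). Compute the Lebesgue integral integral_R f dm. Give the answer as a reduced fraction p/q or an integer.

For a simple function f = sum_i c_i * 1_{A_i} with disjoint A_i,
  integral f dm = sum_i c_i * m(A_i).
Lengths of the A_i:
  m(A_1) = -29/4 - (-39/4) = 5/2.
  m(A_2) = -19/4 - (-23/4) = 1.
  m(A_3) = -5/4 - (-13/4) = 2.
  m(A_4) = 13/4 - 3/4 = 5/2.
  m(A_5) = 27/4 - 19/4 = 2.
Contributions c_i * m(A_i):
  (0) * (5/2) = 0.
  (3) * (1) = 3.
  (0) * (2) = 0.
  (3/2) * (5/2) = 15/4.
  (2) * (2) = 4.
Total: 0 + 3 + 0 + 15/4 + 4 = 43/4.

43/4


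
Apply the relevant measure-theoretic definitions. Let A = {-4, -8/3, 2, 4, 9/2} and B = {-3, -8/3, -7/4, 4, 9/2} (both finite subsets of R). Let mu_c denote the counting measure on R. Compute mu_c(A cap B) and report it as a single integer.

Counting measure on a finite set equals cardinality. mu_c(A cap B) = |A cap B| (elements appearing in both).
Enumerating the elements of A that also lie in B gives 3 element(s).
So mu_c(A cap B) = 3.

3


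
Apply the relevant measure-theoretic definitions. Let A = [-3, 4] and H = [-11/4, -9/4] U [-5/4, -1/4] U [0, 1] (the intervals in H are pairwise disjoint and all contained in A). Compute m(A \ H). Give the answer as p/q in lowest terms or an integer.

The ambient interval has length m(A) = 4 - (-3) = 7.
Since the holes are disjoint and sit inside A, by finite additivity
  m(H) = sum_i (b_i - a_i), and m(A \ H) = m(A) - m(H).
Computing the hole measures:
  m(H_1) = -9/4 - (-11/4) = 1/2.
  m(H_2) = -1/4 - (-5/4) = 1.
  m(H_3) = 1 - 0 = 1.
Summed: m(H) = 1/2 + 1 + 1 = 5/2.
So m(A \ H) = 7 - 5/2 = 9/2.

9/2


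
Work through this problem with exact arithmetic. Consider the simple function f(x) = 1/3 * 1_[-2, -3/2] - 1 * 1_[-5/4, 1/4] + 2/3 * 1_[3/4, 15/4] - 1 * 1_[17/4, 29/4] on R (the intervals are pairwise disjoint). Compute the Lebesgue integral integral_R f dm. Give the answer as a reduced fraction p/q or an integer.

For a simple function f = sum_i c_i * 1_{A_i} with disjoint A_i,
  integral f dm = sum_i c_i * m(A_i).
Lengths of the A_i:
  m(A_1) = -3/2 - (-2) = 1/2.
  m(A_2) = 1/4 - (-5/4) = 3/2.
  m(A_3) = 15/4 - 3/4 = 3.
  m(A_4) = 29/4 - 17/4 = 3.
Contributions c_i * m(A_i):
  (1/3) * (1/2) = 1/6.
  (-1) * (3/2) = -3/2.
  (2/3) * (3) = 2.
  (-1) * (3) = -3.
Total: 1/6 - 3/2 + 2 - 3 = -7/3.

-7/3


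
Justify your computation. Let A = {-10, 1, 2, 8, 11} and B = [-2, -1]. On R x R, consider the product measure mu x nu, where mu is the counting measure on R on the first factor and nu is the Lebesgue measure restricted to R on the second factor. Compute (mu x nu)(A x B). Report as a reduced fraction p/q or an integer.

For a measurable rectangle A x B, the product measure satisfies
  (mu x nu)(A x B) = mu(A) * nu(B).
  mu(A) = 5.
  nu(B) = 1.
  (mu x nu)(A x B) = 5 * 1 = 5.

5


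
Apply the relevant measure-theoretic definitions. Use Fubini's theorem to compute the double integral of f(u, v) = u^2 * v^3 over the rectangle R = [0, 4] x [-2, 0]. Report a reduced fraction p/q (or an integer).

f(u, v) is a tensor product of a function of u and a function of v, and both factors are bounded continuous (hence Lebesgue integrable) on the rectangle, so Fubini's theorem applies:
  integral_R f d(m x m) = (integral_a1^b1 u^2 du) * (integral_a2^b2 v^3 dv).
Inner integral in u: integral_{0}^{4} u^2 du = (4^3 - 0^3)/3
  = 64/3.
Inner integral in v: integral_{-2}^{0} v^3 dv = (0^4 - (-2)^4)/4
  = -4.
Product: (64/3) * (-4) = -256/3.

-256/3


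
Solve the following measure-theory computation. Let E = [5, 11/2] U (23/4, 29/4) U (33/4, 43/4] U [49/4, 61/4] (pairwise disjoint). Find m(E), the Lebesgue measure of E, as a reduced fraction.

For pairwise disjoint intervals, m(union_i I_i) = sum_i m(I_i),
and m is invariant under swapping open/closed endpoints (single points have measure 0).
So m(E) = sum_i (b_i - a_i).
  I_1 has length 11/2 - 5 = 1/2.
  I_2 has length 29/4 - 23/4 = 3/2.
  I_3 has length 43/4 - 33/4 = 5/2.
  I_4 has length 61/4 - 49/4 = 3.
Summing:
  m(E) = 1/2 + 3/2 + 5/2 + 3 = 15/2.

15/2


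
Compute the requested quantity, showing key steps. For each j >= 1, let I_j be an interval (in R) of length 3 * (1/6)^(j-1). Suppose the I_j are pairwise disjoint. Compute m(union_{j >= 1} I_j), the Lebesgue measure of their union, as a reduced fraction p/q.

By countable additivity of the Lebesgue measure on pairwise disjoint measurable sets,
  m(union_{j >= 1} I_j) = sum_{j >= 1} m(I_j) = sum_{j >= 1} a * r^(j-1),
  with a = 3 and r = 1/6.
Since 0 < r = 1/6 < 1, the geometric series converges:
  sum_{j >= 1} a * r^(j-1) = a / (1 - r).
  = 3 / (1 - 1/6)
  = 3 / (5/6)
  = 18/5.

18/5


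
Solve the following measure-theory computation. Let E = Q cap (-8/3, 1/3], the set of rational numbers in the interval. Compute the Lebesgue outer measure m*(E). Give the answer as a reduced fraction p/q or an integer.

Q cap (-8/3, 1/3] is countable; list its elements as q_1, q_2, ... . Fix eps > 0 and cover the k-th point by an interval of length eps * 2^(-k). The cover has total length eps * sum_{k>=1} 2^(-k) = eps, so by definition of outer measure m*(Q cap (-8/3, 1/3]) <= eps. Since eps was arbitrary and m* >= 0, the outer measure is 0.

0


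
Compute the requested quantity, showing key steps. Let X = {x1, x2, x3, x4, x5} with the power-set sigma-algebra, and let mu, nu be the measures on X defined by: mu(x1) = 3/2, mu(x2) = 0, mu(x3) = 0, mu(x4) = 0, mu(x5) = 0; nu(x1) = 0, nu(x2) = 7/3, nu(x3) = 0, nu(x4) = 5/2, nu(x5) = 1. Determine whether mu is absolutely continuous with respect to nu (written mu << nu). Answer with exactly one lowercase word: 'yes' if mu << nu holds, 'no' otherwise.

mu << nu means: every nu-null measurable set is also mu-null; equivalently, for every atom x, if nu({x}) = 0 then mu({x}) = 0.
Checking each atom:
  x1: nu = 0, mu = 3/2 > 0 -> violates mu << nu.
  x2: nu = 7/3 > 0 -> no constraint.
  x3: nu = 0, mu = 0 -> consistent with mu << nu.
  x4: nu = 5/2 > 0 -> no constraint.
  x5: nu = 1 > 0 -> no constraint.
The atom(s) x1 violate the condition (nu = 0 but mu > 0). Therefore mu is NOT absolutely continuous w.r.t. nu.

no


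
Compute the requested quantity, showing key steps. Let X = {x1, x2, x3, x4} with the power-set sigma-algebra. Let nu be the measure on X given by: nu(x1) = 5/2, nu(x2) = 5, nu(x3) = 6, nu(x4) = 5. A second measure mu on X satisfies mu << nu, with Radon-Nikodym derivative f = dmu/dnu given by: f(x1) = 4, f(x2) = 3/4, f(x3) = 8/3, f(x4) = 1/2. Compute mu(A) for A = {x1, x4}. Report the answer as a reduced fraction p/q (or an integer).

By the defining property of the Radon-Nikodym derivative, for every measurable set A,
  mu(A) = integral_A f dnu.
Since nu is a discrete measure concentrated on the atoms of X, the integral over A reduces to the sum
  mu(A) = sum_{x in A} f(x) * nu({x}).
Computing each term:
  x1: f(x1) * nu(x1) = 4 * 5/2 = 10.
  x4: f(x4) * nu(x4) = 1/2 * 5 = 5/2.
Summing: mu(A) = 10 + 5/2 = 25/2.

25/2


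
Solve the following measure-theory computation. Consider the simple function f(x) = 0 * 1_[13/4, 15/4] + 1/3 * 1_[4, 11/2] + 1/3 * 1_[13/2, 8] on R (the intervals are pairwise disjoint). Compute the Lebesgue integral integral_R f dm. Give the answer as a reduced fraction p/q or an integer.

For a simple function f = sum_i c_i * 1_{A_i} with disjoint A_i,
  integral f dm = sum_i c_i * m(A_i).
Lengths of the A_i:
  m(A_1) = 15/4 - 13/4 = 1/2.
  m(A_2) = 11/2 - 4 = 3/2.
  m(A_3) = 8 - 13/2 = 3/2.
Contributions c_i * m(A_i):
  (0) * (1/2) = 0.
  (1/3) * (3/2) = 1/2.
  (1/3) * (3/2) = 1/2.
Total: 0 + 1/2 + 1/2 = 1.

1
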